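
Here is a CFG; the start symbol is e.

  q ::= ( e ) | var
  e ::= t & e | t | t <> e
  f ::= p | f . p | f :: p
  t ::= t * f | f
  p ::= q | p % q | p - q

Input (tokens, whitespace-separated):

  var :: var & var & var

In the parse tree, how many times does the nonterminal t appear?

3

[e [t [f [f [p [q var]]] :: [p [q var]]]] & [e [t [f [p [q var]]]] & [e [t [f [p [q var]]]]]]]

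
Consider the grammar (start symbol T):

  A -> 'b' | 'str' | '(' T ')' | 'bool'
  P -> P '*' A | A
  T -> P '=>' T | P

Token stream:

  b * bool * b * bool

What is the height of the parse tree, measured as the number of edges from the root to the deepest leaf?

6

[T [P [P [P [P [A b]] * [A bool]] * [A b]] * [A bool]]]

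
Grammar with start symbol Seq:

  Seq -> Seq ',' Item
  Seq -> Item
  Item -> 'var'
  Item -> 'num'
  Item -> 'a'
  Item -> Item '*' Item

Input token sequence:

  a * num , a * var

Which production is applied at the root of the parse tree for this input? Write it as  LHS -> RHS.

Seq -> Seq ',' Item

[Seq [Seq [Item [Item a] * [Item num]]] , [Item [Item a] * [Item var]]]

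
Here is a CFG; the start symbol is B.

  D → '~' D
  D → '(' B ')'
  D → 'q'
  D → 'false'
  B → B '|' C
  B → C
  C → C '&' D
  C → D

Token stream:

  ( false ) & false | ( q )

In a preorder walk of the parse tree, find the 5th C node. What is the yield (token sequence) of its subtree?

q

[B [B [C [C [D ( [B [C [D false]]] )]] & [D false]]] | [C [D ( [B [C [D q]]] )]]]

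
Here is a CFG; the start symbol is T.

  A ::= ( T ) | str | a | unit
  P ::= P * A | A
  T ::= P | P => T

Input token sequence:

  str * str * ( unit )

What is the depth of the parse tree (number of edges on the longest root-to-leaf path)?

[T [P [P [P [A str]] * [A str]] * [A ( [T [P [A unit]]] )]]]

6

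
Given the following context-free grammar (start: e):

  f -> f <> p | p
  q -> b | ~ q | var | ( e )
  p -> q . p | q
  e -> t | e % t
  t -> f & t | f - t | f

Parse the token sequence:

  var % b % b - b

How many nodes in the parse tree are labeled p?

4

[e [e [e [t [f [p [q var]]]]] % [t [f [p [q b]]]]] % [t [f [p [q b]]] - [t [f [p [q b]]]]]]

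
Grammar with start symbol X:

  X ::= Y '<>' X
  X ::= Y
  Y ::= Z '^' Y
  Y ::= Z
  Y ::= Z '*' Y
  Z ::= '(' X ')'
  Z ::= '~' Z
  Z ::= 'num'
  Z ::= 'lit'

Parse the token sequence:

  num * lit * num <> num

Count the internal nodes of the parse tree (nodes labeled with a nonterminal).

10

[X [Y [Z num] * [Y [Z lit] * [Y [Z num]]]] <> [X [Y [Z num]]]]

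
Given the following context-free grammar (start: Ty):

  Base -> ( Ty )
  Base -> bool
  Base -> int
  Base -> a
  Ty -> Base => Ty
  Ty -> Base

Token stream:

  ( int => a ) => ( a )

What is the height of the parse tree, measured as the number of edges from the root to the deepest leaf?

5

[Ty [Base ( [Ty [Base int] => [Ty [Base a]]] )] => [Ty [Base ( [Ty [Base a]] )]]]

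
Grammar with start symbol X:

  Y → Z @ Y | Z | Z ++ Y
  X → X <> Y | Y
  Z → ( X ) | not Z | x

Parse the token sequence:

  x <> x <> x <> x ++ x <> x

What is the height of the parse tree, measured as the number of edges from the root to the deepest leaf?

[X [X [X [X [X [Y [Z x]]] <> [Y [Z x]]] <> [Y [Z x]]] <> [Y [Z x] ++ [Y [Z x]]]] <> [Y [Z x]]]

7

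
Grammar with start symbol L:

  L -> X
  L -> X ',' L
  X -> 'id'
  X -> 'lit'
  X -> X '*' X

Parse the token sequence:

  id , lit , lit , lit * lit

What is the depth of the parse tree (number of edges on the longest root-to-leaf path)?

[L [X id] , [L [X lit] , [L [X lit] , [L [X [X lit] * [X lit]]]]]]

6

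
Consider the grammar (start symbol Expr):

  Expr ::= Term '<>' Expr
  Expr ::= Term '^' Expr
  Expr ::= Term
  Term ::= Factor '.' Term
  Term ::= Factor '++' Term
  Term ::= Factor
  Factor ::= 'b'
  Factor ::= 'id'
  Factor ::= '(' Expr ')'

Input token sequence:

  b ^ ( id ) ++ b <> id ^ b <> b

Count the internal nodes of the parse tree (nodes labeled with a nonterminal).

[Expr [Term [Factor b]] ^ [Expr [Term [Factor ( [Expr [Term [Factor id]]] )] ++ [Term [Factor b]]] <> [Expr [Term [Factor id]] ^ [Expr [Term [Factor b]] <> [Expr [Term [Factor b]]]]]]]

20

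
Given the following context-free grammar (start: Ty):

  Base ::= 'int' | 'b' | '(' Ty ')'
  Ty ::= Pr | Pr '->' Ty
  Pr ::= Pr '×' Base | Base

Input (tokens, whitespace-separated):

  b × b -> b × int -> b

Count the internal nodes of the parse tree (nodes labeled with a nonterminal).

[Ty [Pr [Pr [Base b]] × [Base b]] -> [Ty [Pr [Pr [Base b]] × [Base int]] -> [Ty [Pr [Base b]]]]]

13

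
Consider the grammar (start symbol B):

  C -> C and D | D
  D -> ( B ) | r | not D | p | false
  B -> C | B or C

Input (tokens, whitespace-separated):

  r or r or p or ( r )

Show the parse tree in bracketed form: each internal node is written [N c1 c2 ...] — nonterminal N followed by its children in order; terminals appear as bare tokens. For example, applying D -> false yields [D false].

[B [B [B [B [C [D r]]] or [C [D r]]] or [C [D p]]] or [C [D ( [B [C [D r]]] )]]]

B
B or C
B or C or C
B or C or C or C
C or C or C or C
D or C or C or C
r or C or C or C
r or D or C or C
r or r or C or C
r or r or D or C
r or r or p or C
r or r or p or D
r or r or p or ( B )
r or r or p or ( C )
r or r or p or ( D )
r or r or p or ( r )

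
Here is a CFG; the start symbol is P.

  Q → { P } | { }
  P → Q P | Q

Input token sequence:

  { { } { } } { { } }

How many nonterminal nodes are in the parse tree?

10

[P [Q { [P [Q { }] [P [Q { }]]] }] [P [Q { [P [Q { }]] }]]]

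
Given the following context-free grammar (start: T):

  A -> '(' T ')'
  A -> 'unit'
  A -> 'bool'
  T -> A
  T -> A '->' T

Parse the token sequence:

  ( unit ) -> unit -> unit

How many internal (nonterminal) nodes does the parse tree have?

8

[T [A ( [T [A unit]] )] -> [T [A unit] -> [T [A unit]]]]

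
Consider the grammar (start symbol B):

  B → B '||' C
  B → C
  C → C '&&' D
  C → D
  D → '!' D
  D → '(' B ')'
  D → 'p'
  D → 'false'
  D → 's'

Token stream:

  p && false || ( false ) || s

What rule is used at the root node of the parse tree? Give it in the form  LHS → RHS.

B → B '||' C

[B [B [B [C [C [D p]] && [D false]]] || [C [D ( [B [C [D false]]] )]]] || [C [D s]]]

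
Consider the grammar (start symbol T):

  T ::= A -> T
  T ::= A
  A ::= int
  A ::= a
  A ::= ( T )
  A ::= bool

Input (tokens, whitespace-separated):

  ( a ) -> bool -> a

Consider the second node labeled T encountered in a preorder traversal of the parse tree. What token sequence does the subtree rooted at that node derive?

[T [A ( [T [A a]] )] -> [T [A bool] -> [T [A a]]]]

a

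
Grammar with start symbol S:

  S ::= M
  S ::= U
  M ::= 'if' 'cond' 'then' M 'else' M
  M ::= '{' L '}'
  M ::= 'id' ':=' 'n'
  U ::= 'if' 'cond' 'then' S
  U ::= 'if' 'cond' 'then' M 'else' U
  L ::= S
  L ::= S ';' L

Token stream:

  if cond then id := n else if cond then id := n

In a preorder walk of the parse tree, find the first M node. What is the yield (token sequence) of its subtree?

[S [U if cond then [M id := n] else [U if cond then [S [M id := n]]]]]

id := n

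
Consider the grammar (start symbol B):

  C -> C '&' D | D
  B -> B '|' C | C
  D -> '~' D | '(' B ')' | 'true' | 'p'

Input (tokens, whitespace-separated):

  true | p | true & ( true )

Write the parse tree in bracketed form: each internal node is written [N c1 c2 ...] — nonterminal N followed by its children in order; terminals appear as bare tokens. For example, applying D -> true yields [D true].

B
B | C
B | C | C
C | C | C
D | C | C
true | C | C
true | D | C
true | p | C
true | p | C & D
true | p | D & D
true | p | true & D
true | p | true & ( B )
true | p | true & ( C )
true | p | true & ( D )
true | p | true & ( true )

[B [B [B [C [D true]]] | [C [D p]]] | [C [C [D true]] & [D ( [B [C [D true]]] )]]]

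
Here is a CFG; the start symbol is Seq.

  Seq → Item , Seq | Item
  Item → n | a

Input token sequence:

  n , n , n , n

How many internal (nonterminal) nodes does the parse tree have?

8

[Seq [Item n] , [Seq [Item n] , [Seq [Item n] , [Seq [Item n]]]]]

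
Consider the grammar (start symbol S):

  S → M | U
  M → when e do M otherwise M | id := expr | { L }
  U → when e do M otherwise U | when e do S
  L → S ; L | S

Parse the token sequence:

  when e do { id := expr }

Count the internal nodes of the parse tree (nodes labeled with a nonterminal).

7

[S [U when e do [S [M { [L [S [M id := expr]]] }]]]]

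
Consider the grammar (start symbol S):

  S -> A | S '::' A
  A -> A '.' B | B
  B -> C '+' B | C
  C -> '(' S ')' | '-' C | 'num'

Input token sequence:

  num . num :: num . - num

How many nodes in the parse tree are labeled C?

5

[S [S [A [A [B [C num]]] . [B [C num]]]] :: [A [A [B [C num]]] . [B [C - [C num]]]]]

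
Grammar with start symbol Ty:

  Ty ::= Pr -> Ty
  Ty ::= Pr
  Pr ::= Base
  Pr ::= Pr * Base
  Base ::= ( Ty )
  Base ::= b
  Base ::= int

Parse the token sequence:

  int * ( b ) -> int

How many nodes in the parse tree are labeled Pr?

[Ty [Pr [Pr [Base int]] * [Base ( [Ty [Pr [Base b]]] )]] -> [Ty [Pr [Base int]]]]

4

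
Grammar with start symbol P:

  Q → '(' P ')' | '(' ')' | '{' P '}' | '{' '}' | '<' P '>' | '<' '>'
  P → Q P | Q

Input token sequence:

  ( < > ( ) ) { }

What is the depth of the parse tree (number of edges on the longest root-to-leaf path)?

[P [Q ( [P [Q < >] [P [Q ( )]]] )] [P [Q { }]]]

5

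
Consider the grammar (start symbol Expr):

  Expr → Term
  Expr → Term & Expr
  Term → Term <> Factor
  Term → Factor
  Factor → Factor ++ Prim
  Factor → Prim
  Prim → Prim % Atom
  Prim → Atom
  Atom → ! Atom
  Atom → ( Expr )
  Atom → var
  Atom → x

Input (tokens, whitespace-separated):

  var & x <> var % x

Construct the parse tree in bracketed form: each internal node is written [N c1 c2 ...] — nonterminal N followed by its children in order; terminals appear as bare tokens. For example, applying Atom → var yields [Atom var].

[Expr [Term [Factor [Prim [Atom var]]]] & [Expr [Term [Term [Factor [Prim [Atom x]]]] <> [Factor [Prim [Prim [Atom var]] % [Atom x]]]]]]

Expr
Term & Expr
Factor & Expr
Prim & Expr
Atom & Expr
var & Expr
var & Term
var & Term <> Factor
var & Factor <> Factor
var & Prim <> Factor
var & Atom <> Factor
var & x <> Factor
var & x <> Prim
var & x <> Prim % Atom
var & x <> Atom % Atom
var & x <> var % Atom
var & x <> var % x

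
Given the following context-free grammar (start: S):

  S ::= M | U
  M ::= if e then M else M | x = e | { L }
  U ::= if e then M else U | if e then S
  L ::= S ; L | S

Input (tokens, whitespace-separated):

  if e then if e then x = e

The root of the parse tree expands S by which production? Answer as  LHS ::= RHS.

[S [U if e then [S [U if e then [S [M x = e]]]]]]

S ::= U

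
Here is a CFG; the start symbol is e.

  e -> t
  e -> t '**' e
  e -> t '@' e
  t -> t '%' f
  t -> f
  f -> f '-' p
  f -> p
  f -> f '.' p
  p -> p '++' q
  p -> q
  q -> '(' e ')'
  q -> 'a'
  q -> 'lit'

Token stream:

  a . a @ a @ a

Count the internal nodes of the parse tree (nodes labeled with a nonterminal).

18

[e [t [f [f [p [q a]]] . [p [q a]]]] @ [e [t [f [p [q a]]]] @ [e [t [f [p [q a]]]]]]]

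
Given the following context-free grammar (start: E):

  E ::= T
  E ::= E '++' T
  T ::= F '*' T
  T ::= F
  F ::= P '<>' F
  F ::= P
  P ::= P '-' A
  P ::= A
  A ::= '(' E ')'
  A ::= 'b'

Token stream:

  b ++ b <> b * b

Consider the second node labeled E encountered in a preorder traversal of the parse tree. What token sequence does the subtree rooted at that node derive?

[E [E [T [F [P [A b]]]]] ++ [T [F [P [A b]] <> [F [P [A b]]]] * [T [F [P [A b]]]]]]

b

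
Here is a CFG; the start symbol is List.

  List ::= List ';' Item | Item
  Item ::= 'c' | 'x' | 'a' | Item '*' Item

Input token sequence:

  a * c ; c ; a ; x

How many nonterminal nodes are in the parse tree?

[List [List [List [List [Item [Item a] * [Item c]]] ; [Item c]] ; [Item a]] ; [Item x]]

10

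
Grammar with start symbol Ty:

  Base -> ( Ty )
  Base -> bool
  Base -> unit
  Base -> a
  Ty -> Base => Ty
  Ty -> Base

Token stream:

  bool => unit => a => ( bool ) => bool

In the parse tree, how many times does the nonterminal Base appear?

[Ty [Base bool] => [Ty [Base unit] => [Ty [Base a] => [Ty [Base ( [Ty [Base bool]] )] => [Ty [Base bool]]]]]]

6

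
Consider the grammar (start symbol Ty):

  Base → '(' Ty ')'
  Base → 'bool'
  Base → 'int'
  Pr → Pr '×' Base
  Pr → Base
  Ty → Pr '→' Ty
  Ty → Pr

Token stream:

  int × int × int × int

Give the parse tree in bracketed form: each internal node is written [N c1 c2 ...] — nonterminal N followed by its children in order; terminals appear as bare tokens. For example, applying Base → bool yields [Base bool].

[Ty [Pr [Pr [Pr [Pr [Base int]] × [Base int]] × [Base int]] × [Base int]]]

Ty
Pr
Pr × Base
Pr × Base × Base
Pr × Base × Base × Base
Base × Base × Base × Base
int × Base × Base × Base
int × int × Base × Base
int × int × int × Base
int × int × int × int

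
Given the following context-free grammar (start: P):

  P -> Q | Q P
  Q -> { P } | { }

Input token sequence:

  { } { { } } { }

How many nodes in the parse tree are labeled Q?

[P [Q { }] [P [Q { [P [Q { }]] }] [P [Q { }]]]]

4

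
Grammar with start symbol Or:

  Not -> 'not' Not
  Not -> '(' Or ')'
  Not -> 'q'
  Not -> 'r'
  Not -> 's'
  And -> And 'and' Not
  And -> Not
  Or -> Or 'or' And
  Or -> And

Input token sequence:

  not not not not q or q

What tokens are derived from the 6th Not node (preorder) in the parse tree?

q

[Or [Or [And [Not not [Not not [Not not [Not not [Not q]]]]]]] or [And [Not q]]]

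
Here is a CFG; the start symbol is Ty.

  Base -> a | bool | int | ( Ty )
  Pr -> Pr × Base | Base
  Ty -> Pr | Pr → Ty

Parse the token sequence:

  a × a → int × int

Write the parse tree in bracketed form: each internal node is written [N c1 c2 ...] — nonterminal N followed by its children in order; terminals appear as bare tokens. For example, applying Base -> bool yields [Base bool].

[Ty [Pr [Pr [Base a]] × [Base a]] → [Ty [Pr [Pr [Base int]] × [Base int]]]]

Ty
Pr → Ty
Pr × Base → Ty
Base × Base → Ty
a × Base → Ty
a × a → Ty
a × a → Pr
a × a → Pr × Base
a × a → Base × Base
a × a → int × Base
a × a → int × int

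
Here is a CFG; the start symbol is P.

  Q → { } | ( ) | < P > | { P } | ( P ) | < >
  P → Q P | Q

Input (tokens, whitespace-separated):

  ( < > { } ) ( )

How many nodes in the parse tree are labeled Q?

[P [Q ( [P [Q < >] [P [Q { }]]] )] [P [Q ( )]]]

4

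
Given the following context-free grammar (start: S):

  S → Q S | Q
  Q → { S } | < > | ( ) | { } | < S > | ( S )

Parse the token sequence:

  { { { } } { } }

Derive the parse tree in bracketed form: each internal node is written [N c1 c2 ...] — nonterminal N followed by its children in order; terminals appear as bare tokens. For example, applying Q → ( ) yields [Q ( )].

S
Q
{ S }
{ Q S }
{ { S } S }
{ { Q } S }
{ { { } } S }
{ { { } } Q }
{ { { } } { } }

[S [Q { [S [Q { [S [Q { }]] }] [S [Q { }]]] }]]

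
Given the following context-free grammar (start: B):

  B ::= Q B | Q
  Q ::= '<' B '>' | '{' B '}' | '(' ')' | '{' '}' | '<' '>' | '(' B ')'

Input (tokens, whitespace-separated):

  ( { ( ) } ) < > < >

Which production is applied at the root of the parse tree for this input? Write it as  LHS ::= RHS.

[B [Q ( [B [Q { [B [Q ( )]] }]] )] [B [Q < >] [B [Q < >]]]]

B ::= Q B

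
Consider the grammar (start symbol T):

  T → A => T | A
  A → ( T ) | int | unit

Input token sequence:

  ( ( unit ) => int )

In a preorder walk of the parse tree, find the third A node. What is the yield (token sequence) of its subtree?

unit

[T [A ( [T [A ( [T [A unit]] )] => [T [A int]]] )]]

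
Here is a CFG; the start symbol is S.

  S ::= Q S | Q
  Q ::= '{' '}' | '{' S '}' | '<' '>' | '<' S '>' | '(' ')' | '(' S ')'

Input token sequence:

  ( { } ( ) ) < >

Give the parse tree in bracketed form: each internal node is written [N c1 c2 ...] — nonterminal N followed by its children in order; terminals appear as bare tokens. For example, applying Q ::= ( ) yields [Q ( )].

S
Q S
( S ) S
( Q S ) S
( { } S ) S
( { } Q ) S
( { } ( ) ) S
( { } ( ) ) Q
( { } ( ) ) < >

[S [Q ( [S [Q { }] [S [Q ( )]]] )] [S [Q < >]]]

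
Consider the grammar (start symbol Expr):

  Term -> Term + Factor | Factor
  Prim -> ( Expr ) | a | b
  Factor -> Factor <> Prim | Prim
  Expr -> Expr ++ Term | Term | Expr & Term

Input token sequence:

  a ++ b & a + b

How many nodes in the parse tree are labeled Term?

4

[Expr [Expr [Expr [Term [Factor [Prim a]]]] ++ [Term [Factor [Prim b]]]] & [Term [Term [Factor [Prim a]]] + [Factor [Prim b]]]]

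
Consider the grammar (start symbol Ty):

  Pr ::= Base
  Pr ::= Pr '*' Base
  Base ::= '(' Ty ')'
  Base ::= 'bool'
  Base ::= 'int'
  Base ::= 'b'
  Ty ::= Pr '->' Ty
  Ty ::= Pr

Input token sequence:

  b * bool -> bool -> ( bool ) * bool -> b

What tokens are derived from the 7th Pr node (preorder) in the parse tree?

b

[Ty [Pr [Pr [Base b]] * [Base bool]] -> [Ty [Pr [Base bool]] -> [Ty [Pr [Pr [Base ( [Ty [Pr [Base bool]]] )]] * [Base bool]] -> [Ty [Pr [Base b]]]]]]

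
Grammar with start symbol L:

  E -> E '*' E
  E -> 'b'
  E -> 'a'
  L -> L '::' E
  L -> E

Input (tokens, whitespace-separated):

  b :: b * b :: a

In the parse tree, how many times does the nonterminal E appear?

[L [L [L [E b]] :: [E [E b] * [E b]]] :: [E a]]

5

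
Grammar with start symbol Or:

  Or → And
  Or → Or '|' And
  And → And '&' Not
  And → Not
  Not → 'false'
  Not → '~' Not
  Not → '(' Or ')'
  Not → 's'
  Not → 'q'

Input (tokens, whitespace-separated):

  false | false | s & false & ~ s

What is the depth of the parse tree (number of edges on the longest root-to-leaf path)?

5

[Or [Or [Or [And [Not false]]] | [And [Not false]]] | [And [And [And [Not s]] & [Not false]] & [Not ~ [Not s]]]]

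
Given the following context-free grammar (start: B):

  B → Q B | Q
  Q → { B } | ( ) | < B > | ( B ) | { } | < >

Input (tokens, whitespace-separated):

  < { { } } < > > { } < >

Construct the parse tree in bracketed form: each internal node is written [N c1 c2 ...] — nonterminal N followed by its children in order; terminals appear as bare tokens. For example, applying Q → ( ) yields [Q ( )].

[B [Q < [B [Q { [B [Q { }]] }] [B [Q < >]]] >] [B [Q { }] [B [Q < >]]]]

B
Q B
< B > B
< Q B > B
< { B } B > B
< { Q } B > B
< { { } } B > B
< { { } } Q > B
< { { } } < > > B
< { { } } < > > Q B
< { { } } < > > { } B
< { { } } < > > { } Q
< { { } } < > > { } < >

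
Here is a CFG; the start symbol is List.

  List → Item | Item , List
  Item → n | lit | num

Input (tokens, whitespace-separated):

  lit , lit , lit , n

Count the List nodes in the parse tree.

[List [Item lit] , [List [Item lit] , [List [Item lit] , [List [Item n]]]]]

4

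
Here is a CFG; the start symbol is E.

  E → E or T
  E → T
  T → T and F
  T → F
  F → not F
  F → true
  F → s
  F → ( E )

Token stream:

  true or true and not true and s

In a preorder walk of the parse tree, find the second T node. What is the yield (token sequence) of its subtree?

true and not true and s

[E [E [T [F true]]] or [T [T [T [F true]] and [F not [F true]]] and [F s]]]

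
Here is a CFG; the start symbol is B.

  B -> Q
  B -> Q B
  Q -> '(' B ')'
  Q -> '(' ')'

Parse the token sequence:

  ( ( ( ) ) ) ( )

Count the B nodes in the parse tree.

4

[B [Q ( [B [Q ( [B [Q ( )]] )]] )] [B [Q ( )]]]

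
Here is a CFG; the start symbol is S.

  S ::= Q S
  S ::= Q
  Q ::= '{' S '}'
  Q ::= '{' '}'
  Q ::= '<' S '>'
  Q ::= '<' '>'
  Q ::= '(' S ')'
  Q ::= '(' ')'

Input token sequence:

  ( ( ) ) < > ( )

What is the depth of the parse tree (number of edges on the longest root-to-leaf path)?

4

[S [Q ( [S [Q ( )]] )] [S [Q < >] [S [Q ( )]]]]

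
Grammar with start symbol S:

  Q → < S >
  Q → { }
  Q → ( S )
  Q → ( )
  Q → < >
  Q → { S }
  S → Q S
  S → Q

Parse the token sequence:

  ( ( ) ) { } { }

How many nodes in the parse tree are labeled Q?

4

[S [Q ( [S [Q ( )]] )] [S [Q { }] [S [Q { }]]]]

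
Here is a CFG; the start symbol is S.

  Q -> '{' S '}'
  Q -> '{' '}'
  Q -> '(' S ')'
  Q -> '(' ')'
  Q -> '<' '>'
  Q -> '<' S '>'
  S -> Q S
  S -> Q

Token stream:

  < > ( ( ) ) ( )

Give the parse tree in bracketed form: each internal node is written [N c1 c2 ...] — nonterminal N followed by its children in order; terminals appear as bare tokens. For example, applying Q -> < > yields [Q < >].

S
Q S
< > S
< > Q S
< > ( S ) S
< > ( Q ) S
< > ( ( ) ) S
< > ( ( ) ) Q
< > ( ( ) ) ( )

[S [Q < >] [S [Q ( [S [Q ( )]] )] [S [Q ( )]]]]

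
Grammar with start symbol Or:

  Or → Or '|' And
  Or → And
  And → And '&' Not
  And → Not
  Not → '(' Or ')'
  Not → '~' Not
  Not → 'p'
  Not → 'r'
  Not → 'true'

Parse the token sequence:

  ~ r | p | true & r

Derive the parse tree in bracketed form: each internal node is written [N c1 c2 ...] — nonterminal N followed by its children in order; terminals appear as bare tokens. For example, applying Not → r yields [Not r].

Or
Or | And
Or | And | And
And | And | And
Not | And | And
~ Not | And | And
~ r | And | And
~ r | Not | And
~ r | p | And
~ r | p | And & Not
~ r | p | Not & Not
~ r | p | true & Not
~ r | p | true & r

[Or [Or [Or [And [Not ~ [Not r]]]] | [And [Not p]]] | [And [And [Not true]] & [Not r]]]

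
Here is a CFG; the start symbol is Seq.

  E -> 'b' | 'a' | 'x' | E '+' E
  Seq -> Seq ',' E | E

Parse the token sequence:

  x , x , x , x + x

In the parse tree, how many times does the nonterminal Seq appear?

[Seq [Seq [Seq [Seq [E x]] , [E x]] , [E x]] , [E [E x] + [E x]]]

4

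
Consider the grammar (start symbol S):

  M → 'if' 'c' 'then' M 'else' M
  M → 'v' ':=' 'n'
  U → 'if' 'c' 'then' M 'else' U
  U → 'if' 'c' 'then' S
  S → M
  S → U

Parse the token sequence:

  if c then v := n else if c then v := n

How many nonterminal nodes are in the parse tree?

6

[S [U if c then [M v := n] else [U if c then [S [M v := n]]]]]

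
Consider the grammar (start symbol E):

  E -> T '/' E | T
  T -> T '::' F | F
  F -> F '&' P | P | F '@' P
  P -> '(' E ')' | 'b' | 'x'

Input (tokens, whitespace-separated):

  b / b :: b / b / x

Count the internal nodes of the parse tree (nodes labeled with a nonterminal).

19

[E [T [F [P b]]] / [E [T [T [F [P b]]] :: [F [P b]]] / [E [T [F [P b]]] / [E [T [F [P x]]]]]]]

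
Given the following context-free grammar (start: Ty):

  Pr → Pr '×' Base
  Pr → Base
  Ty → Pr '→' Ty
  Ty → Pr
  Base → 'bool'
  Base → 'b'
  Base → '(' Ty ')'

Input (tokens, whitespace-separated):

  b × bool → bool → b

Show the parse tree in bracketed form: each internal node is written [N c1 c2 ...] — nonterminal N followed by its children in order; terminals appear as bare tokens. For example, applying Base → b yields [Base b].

Ty
Pr → Ty
Pr × Base → Ty
Base × Base → Ty
b × Base → Ty
b × bool → Ty
b × bool → Pr → Ty
b × bool → Base → Ty
b × bool → bool → Ty
b × bool → bool → Pr
b × bool → bool → Base
b × bool → bool → b

[Ty [Pr [Pr [Base b]] × [Base bool]] → [Ty [Pr [Base bool]] → [Ty [Pr [Base b]]]]]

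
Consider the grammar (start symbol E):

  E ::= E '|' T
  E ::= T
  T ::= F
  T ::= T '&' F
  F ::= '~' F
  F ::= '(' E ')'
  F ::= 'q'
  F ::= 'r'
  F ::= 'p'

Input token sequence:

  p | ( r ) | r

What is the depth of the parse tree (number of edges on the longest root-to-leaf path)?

7

[E [E [E [T [F p]]] | [T [F ( [E [T [F r]]] )]]] | [T [F r]]]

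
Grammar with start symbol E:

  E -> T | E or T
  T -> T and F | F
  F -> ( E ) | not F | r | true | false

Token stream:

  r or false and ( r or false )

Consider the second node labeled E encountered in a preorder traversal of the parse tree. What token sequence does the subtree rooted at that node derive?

r

[E [E [T [F r]]] or [T [T [F false]] and [F ( [E [E [T [F r]]] or [T [F false]]] )]]]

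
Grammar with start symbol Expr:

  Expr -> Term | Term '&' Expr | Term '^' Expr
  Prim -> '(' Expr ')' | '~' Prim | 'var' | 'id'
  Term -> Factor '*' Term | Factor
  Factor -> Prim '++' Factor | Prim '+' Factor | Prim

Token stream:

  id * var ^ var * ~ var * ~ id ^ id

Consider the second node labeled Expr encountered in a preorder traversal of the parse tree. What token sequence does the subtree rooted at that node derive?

[Expr [Term [Factor [Prim id]] * [Term [Factor [Prim var]]]] ^ [Expr [Term [Factor [Prim var]] * [Term [Factor [Prim ~ [Prim var]]] * [Term [Factor [Prim ~ [Prim id]]]]]] ^ [Expr [Term [Factor [Prim id]]]]]]

var * ~ var * ~ id ^ id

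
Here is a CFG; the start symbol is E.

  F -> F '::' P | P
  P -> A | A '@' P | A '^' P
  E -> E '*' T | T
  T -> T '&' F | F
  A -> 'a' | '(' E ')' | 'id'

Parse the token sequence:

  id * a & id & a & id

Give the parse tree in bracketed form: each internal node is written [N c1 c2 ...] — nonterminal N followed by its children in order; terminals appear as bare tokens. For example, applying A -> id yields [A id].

E
E * T
T * T
F * T
P * T
A * T
id * T
id * T & F
id * T & F & F
id * T & F & F & F
id * F & F & F & F
id * P & F & F & F
id * A & F & F & F
id * a & F & F & F
id * a & P & F & F
id * a & A & F & F
id * a & id & F & F
id * a & id & P & F
id * a & id & A & F
id * a & id & a & F
id * a & id & a & P
id * a & id & a & A
id * a & id & a & id

[E [E [T [F [P [A id]]]]] * [T [T [T [T [F [P [A a]]]] & [F [P [A id]]]] & [F [P [A a]]]] & [F [P [A id]]]]]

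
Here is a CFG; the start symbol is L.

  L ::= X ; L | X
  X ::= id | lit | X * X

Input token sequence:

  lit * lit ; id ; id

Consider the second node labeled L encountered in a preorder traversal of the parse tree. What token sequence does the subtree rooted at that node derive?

[L [X [X lit] * [X lit]] ; [L [X id] ; [L [X id]]]]

id ; id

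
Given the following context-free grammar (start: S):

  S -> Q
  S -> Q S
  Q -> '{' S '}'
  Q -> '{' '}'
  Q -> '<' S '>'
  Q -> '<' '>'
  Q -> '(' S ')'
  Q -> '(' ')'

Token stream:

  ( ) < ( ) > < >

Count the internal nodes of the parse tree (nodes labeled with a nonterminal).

8

[S [Q ( )] [S [Q < [S [Q ( )]] >] [S [Q < >]]]]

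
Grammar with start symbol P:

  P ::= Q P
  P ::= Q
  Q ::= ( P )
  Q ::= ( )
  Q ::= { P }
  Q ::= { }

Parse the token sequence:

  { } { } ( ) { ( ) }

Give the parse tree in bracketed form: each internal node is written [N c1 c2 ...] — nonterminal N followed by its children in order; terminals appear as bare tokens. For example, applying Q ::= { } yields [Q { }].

[P [Q { }] [P [Q { }] [P [Q ( )] [P [Q { [P [Q ( )]] }]]]]]

P
Q P
{ } P
{ } Q P
{ } { } P
{ } { } Q P
{ } { } ( ) P
{ } { } ( ) Q
{ } { } ( ) { P }
{ } { } ( ) { Q }
{ } { } ( ) { ( ) }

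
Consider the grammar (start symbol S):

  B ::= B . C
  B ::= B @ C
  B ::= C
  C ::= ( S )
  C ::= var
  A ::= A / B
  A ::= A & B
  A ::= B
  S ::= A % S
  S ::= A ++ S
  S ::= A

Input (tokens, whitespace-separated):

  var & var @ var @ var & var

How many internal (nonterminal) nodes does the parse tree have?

14

[S [A [A [A [B [C var]]] & [B [B [B [C var]] @ [C var]] @ [C var]]] & [B [C var]]]]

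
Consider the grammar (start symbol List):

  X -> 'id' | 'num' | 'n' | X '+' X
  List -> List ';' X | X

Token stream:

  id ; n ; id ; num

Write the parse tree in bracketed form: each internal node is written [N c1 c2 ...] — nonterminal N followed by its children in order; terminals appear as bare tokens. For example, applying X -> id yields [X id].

[List [List [List [List [X id]] ; [X n]] ; [X id]] ; [X num]]

List
List ; X
List ; X ; X
List ; X ; X ; X
X ; X ; X ; X
id ; X ; X ; X
id ; n ; X ; X
id ; n ; id ; X
id ; n ; id ; num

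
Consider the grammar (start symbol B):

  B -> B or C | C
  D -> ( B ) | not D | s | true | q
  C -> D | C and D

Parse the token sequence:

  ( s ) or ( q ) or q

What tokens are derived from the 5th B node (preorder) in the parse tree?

q

[B [B [B [C [D ( [B [C [D s]]] )]]] or [C [D ( [B [C [D q]]] )]]] or [C [D q]]]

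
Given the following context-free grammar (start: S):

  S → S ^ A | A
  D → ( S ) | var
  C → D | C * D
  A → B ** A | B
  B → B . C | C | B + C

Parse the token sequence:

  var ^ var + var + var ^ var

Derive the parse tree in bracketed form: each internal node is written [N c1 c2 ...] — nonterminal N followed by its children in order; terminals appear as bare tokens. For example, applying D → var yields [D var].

S
S ^ A
S ^ A ^ A
A ^ A ^ A
B ^ A ^ A
C ^ A ^ A
D ^ A ^ A
var ^ A ^ A
var ^ B ^ A
var ^ B + C ^ A
var ^ B + C + C ^ A
var ^ C + C + C ^ A
var ^ D + C + C ^ A
var ^ var + C + C ^ A
var ^ var + D + C ^ A
var ^ var + var + C ^ A
var ^ var + var + D ^ A
var ^ var + var + var ^ A
var ^ var + var + var ^ B
var ^ var + var + var ^ C
var ^ var + var + var ^ D
var ^ var + var + var ^ var

[S [S [S [A [B [C [D var]]]]] ^ [A [B [B [B [C [D var]]] + [C [D var]]] + [C [D var]]]]] ^ [A [B [C [D var]]]]]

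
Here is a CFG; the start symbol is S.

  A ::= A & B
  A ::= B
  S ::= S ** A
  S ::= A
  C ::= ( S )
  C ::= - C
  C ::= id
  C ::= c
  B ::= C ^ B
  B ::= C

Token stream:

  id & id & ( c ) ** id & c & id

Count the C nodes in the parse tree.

[S [S [A [A [A [B [C id]]] & [B [C id]]] & [B [C ( [S [A [B [C c]]]] )]]]] ** [A [A [A [B [C id]]] & [B [C c]]] & [B [C id]]]]

7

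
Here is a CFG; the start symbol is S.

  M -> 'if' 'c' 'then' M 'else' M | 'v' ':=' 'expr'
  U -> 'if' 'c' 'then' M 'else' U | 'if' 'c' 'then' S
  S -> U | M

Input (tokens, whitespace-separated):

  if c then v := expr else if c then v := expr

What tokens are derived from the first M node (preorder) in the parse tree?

[S [U if c then [M v := expr] else [U if c then [S [M v := expr]]]]]

v := expr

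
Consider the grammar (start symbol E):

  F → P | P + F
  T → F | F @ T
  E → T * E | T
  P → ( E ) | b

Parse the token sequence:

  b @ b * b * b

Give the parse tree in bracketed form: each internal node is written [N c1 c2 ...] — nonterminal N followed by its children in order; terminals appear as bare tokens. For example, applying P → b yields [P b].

E
T * E
F @ T * E
P @ T * E
b @ T * E
b @ F * E
b @ P * E
b @ b * E
b @ b * T * E
b @ b * F * E
b @ b * P * E
b @ b * b * E
b @ b * b * T
b @ b * b * F
b @ b * b * P
b @ b * b * b

[E [T [F [P b]] @ [T [F [P b]]]] * [E [T [F [P b]]] * [E [T [F [P b]]]]]]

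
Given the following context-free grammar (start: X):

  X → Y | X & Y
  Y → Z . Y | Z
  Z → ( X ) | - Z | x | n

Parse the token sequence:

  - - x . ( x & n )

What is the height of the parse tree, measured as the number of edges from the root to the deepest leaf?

[X [Y [Z - [Z - [Z x]]] . [Y [Z ( [X [X [Y [Z x]]] & [Y [Z n]]] )]]]]

8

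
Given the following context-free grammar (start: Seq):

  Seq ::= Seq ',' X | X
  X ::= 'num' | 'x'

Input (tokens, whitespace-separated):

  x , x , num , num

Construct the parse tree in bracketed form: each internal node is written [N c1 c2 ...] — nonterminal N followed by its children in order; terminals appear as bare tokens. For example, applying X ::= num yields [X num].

[Seq [Seq [Seq [Seq [X x]] , [X x]] , [X num]] , [X num]]

Seq
Seq , X
Seq , X , X
Seq , X , X , X
X , X , X , X
x , X , X , X
x , x , X , X
x , x , num , X
x , x , num , num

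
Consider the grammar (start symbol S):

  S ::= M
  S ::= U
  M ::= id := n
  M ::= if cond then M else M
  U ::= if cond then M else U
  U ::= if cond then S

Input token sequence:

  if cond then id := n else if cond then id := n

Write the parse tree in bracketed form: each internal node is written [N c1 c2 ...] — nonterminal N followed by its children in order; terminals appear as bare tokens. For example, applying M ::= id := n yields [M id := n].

S
U
if cond then M else U
if cond then id := n else U
if cond then id := n else if cond then S
if cond then id := n else if cond then M
if cond then id := n else if cond then id := n

[S [U if cond then [M id := n] else [U if cond then [S [M id := n]]]]]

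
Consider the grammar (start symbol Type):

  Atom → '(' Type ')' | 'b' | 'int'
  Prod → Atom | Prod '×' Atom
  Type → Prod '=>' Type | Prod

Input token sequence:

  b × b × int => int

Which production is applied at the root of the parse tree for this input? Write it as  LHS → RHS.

[Type [Prod [Prod [Prod [Atom b]] × [Atom b]] × [Atom int]] => [Type [Prod [Atom int]]]]

Type → Prod '=>' Type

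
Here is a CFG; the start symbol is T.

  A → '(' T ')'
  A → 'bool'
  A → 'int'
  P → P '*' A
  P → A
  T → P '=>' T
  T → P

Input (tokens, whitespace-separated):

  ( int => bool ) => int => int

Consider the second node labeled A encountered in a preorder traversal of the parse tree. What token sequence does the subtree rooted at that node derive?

[T [P [A ( [T [P [A int]] => [T [P [A bool]]]] )]] => [T [P [A int]] => [T [P [A int]]]]]

int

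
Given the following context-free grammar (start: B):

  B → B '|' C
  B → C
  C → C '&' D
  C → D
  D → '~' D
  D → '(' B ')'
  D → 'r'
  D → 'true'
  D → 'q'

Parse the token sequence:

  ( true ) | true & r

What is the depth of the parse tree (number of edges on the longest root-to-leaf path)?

7

[B [B [C [D ( [B [C [D true]]] )]]] | [C [C [D true]] & [D r]]]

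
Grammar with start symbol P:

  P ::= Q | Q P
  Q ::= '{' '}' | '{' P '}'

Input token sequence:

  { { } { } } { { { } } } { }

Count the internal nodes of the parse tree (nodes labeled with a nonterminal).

14

[P [Q { [P [Q { }] [P [Q { }]]] }] [P [Q { [P [Q { [P [Q { }]] }]] }] [P [Q { }]]]]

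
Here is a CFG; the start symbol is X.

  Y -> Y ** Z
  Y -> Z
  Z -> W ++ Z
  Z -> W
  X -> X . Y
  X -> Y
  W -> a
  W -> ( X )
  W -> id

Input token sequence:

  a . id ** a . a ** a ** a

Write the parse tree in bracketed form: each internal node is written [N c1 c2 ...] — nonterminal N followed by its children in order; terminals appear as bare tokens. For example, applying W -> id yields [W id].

X
X . Y
X . Y . Y
Y . Y . Y
Z . Y . Y
W . Y . Y
a . Y . Y
a . Y ** Z . Y
a . Z ** Z . Y
a . W ** Z . Y
a . id ** Z . Y
a . id ** W . Y
a . id ** a . Y
a . id ** a . Y ** Z
a . id ** a . Y ** Z ** Z
a . id ** a . Z ** Z ** Z
a . id ** a . W ** Z ** Z
a . id ** a . a ** Z ** Z
a . id ** a . a ** W ** Z
a . id ** a . a ** a ** Z
a . id ** a . a ** a ** W
a . id ** a . a ** a ** a

[X [X [X [Y [Z [W a]]]] . [Y [Y [Z [W id]]] ** [Z [W a]]]] . [Y [Y [Y [Z [W a]]] ** [Z [W a]]] ** [Z [W a]]]]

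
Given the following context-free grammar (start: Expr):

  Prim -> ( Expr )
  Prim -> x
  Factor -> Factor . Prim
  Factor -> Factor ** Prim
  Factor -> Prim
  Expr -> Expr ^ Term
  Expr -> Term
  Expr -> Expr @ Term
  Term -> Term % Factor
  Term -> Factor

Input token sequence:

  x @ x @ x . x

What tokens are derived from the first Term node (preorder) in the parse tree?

[Expr [Expr [Expr [Term [Factor [Prim x]]]] @ [Term [Factor [Prim x]]]] @ [Term [Factor [Factor [Prim x]] . [Prim x]]]]

x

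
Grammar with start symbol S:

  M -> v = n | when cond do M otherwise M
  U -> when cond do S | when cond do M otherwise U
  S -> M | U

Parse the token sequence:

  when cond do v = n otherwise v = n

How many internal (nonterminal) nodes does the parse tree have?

[S [M when cond do [M v = n] otherwise [M v = n]]]

4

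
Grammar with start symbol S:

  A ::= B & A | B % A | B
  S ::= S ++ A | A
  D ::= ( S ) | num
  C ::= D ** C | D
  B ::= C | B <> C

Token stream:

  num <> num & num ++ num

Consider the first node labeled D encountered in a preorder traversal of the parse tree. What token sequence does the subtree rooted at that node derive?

[S [S [A [B [B [C [D num]]] <> [C [D num]]] & [A [B [C [D num]]]]]] ++ [A [B [C [D num]]]]]

num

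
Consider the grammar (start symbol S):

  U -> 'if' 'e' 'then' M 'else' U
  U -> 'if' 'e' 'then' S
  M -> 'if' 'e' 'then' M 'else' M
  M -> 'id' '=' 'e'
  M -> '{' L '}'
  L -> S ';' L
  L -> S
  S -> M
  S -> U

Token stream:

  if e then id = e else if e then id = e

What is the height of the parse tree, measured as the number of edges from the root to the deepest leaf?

[S [U if e then [M id = e] else [U if e then [S [M id = e]]]]]

5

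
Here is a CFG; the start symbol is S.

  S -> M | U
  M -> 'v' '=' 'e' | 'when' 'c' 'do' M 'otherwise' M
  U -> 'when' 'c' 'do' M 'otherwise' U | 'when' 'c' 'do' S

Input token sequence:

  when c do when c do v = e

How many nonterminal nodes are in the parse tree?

6

[S [U when c do [S [U when c do [S [M v = e]]]]]]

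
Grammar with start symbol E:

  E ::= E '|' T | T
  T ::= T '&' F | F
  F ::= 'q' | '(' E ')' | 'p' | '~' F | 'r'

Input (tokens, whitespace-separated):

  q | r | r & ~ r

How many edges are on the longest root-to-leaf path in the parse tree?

5

[E [E [E [T [F q]]] | [T [F r]]] | [T [T [F r]] & [F ~ [F r]]]]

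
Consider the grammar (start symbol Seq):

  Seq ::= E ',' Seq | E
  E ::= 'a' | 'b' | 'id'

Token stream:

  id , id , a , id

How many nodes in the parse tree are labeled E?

[Seq [E id] , [Seq [E id] , [Seq [E a] , [Seq [E id]]]]]

4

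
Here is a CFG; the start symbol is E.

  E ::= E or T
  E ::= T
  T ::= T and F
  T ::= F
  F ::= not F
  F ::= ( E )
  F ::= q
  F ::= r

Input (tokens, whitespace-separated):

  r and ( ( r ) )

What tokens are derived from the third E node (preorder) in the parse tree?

r

[E [T [T [F r]] and [F ( [E [T [F ( [E [T [F r]]] )]]] )]]]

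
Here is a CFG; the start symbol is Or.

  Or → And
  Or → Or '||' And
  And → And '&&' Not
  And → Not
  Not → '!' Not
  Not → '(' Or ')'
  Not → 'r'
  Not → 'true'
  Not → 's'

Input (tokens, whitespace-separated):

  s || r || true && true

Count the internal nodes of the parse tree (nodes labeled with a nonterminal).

[Or [Or [Or [And [Not s]]] || [And [Not r]]] || [And [And [Not true]] && [Not true]]]

11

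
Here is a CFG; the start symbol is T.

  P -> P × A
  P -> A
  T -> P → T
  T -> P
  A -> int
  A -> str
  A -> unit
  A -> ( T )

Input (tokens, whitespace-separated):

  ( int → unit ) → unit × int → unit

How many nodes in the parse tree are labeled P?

[T [P [A ( [T [P [A int]] → [T [P [A unit]]]] )]] → [T [P [P [A unit]] × [A int]] → [T [P [A unit]]]]]

6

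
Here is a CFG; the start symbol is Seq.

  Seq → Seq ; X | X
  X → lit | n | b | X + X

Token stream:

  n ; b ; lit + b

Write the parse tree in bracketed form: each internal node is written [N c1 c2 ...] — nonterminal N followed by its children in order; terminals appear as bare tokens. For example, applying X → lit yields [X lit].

[Seq [Seq [Seq [X n]] ; [X b]] ; [X [X lit] + [X b]]]

Seq
Seq ; X
Seq ; X ; X
X ; X ; X
n ; X ; X
n ; b ; X
n ; b ; X + X
n ; b ; lit + X
n ; b ; lit + b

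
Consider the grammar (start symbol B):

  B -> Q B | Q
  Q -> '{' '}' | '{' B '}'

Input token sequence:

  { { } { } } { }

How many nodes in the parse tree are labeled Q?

4

[B [Q { [B [Q { }] [B [Q { }]]] }] [B [Q { }]]]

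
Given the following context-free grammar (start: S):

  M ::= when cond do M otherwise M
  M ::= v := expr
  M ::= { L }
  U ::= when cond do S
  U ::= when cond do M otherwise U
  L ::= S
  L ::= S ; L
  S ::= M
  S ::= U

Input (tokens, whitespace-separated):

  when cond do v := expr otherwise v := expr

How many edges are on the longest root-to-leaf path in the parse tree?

3

[S [M when cond do [M v := expr] otherwise [M v := expr]]]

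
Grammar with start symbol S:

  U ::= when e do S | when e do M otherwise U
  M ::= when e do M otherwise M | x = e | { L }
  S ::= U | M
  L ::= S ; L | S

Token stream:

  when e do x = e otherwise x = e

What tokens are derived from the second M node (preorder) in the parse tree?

[S [M when e do [M x = e] otherwise [M x = e]]]

x = e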